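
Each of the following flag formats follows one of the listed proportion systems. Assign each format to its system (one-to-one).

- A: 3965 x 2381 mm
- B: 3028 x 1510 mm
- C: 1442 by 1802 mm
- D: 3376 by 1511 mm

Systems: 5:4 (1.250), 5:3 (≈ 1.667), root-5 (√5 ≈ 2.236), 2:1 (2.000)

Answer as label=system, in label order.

A = 3965/2381 ≈ 1.665 → 5:3 (1.667)
B = 3028/1510 ≈ 2.005 → 2:1 (2.000)
C = 1802/1442 ≈ 1.250 → 5:4 (1.250)
D = 3376/1511 ≈ 2.234 → root-5 (2.236)

A=5:3, B=2:1, C=5:4, D=root-5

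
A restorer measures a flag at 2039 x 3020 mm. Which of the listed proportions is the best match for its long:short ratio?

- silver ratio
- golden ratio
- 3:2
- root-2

Ratio = 3020 / 2039 ≈ 1.481.
Distances: silver ratio 2.414 (Δ 0.933); golden ratio 1.618 (Δ 0.137); 3:2 1.500 (Δ 0.019); root-2 1.414 (Δ 0.067).

3:2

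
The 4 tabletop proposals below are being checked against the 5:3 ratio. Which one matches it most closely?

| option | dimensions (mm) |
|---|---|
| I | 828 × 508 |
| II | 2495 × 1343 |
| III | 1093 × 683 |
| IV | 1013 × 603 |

Target 5:3 ≈ 1.667.
I: 1.630 (Δ0.037)  II: 1.858 (Δ0.191)  III: 1.600 (Δ0.067)  IV: 1.680 (Δ0.013)

IV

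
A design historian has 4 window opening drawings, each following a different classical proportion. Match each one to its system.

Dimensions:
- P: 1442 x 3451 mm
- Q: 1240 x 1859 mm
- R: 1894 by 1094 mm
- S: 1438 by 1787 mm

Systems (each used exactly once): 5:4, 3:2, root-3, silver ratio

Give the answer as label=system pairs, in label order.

Ratios: P ≈ 2.393; Q ≈ 1.499; R ≈ 1.731; S ≈ 1.243.
Targets: 5:4 ≈ 1.250; 3:2 ≈ 1.500; root-3 ≈ 1.732; silver ratio ≈ 2.414.

P=silver ratio, Q=3:2, R=root-3, S=5:4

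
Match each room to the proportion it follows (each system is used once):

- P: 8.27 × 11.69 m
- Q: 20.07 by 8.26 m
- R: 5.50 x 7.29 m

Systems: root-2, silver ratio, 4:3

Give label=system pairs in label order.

P=root-2, Q=silver ratio, R=4:3

Ratios: P ≈ 1.414; Q ≈ 2.430; R ≈ 1.325.
Targets: root-2 ≈ 1.414; silver ratio ≈ 2.414; 4:3 ≈ 1.333.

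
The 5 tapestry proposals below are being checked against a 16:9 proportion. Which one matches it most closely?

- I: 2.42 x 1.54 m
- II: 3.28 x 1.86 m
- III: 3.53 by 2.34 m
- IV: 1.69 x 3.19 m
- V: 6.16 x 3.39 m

II

Target 16:9 ≈ 1.778.
I: 1.571 (Δ0.207)  II: 1.763 (Δ0.015)  III: 1.509 (Δ0.269)  IV: 1.888 (Δ0.110)  V: 1.817 (Δ0.039)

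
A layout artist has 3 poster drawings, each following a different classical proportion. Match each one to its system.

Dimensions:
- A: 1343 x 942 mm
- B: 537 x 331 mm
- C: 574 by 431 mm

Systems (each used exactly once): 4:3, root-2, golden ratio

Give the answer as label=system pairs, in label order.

A = 1343/942 ≈ 1.426 → root-2 (1.414)
B = 537/331 ≈ 1.622 → golden ratio (1.618)
C = 574/431 ≈ 1.332 → 4:3 (1.333)

A=root-2, B=golden ratio, C=4:3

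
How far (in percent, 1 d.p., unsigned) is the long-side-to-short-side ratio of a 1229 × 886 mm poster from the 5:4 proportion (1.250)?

11.0%

Ratio = 1229 / 886 ≈ 1.3871.
Ideal 5:4 = 1.2500. |1.3871 − 1.2500| / 1.2500 ≈ 10.97% → 11.0%.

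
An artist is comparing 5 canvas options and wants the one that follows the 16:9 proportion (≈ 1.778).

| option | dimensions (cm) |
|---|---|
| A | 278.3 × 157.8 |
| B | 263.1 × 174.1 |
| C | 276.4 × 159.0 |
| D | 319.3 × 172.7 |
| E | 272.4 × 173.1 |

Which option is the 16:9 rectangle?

Ratios (long/short): A ≈ 1.764; B ≈ 1.511; C ≈ 1.738; D ≈ 1.849; E ≈ 1.574.
16:9 ≈ 1.778; option A is nearest (Δ 0.014).

A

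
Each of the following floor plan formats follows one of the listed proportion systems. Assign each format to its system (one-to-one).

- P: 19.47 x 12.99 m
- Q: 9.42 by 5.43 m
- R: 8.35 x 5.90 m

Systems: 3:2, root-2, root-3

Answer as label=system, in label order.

P=3:2, Q=root-3, R=root-2

Ratios: P ≈ 1.499; Q ≈ 1.735; R ≈ 1.415.
Targets: 3:2 ≈ 1.500; root-2 ≈ 1.414; root-3 ≈ 1.732.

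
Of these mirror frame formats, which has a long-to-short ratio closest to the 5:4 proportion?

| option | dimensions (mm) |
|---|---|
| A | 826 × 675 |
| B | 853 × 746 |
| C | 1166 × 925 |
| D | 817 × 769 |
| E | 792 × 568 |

Ratios (long/short): A ≈ 1.224; B ≈ 1.143; C ≈ 1.261; D ≈ 1.062; E ≈ 1.394.
5:4 ≈ 1.250; option C is nearest (Δ 0.011).

C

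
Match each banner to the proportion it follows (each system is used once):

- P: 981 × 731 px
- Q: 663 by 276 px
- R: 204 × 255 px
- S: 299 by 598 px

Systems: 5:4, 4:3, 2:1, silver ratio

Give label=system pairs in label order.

Ratios: P ≈ 1.342; Q ≈ 2.402; R ≈ 1.250; S ≈ 2.000.
Targets: 5:4 ≈ 1.250; 4:3 ≈ 1.333; 2:1 ≈ 2.000; silver ratio ≈ 2.414.

P=4:3, Q=silver ratio, R=5:4, S=2:1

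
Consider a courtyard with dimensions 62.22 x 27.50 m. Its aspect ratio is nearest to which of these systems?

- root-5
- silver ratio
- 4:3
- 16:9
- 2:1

root-5

Ratio = 62.22 / 27.50 ≈ 2.263.
Distances: root-5 2.236 (Δ 0.027); silver ratio 2.414 (Δ 0.151); 4:3 1.333 (Δ 0.930); 16:9 1.778 (Δ 0.485); 2:1 2.000 (Δ 0.263).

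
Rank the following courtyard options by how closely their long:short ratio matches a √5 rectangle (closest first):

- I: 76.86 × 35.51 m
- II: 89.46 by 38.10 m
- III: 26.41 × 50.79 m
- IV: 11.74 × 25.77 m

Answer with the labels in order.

Ratios: I = 76.86 / 35.51 ≈ 2.164; II = 89.46 / 38.10 ≈ 2.348; III = 50.79 / 26.41 ≈ 1.923; IV = 25.77 / 11.74 ≈ 2.195.
|Δ from 2.236|: I 0.072; II 0.112; III 0.313; IV 0.041.

IV, I, II, III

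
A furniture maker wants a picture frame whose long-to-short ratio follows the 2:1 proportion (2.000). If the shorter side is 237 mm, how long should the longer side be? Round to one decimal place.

474.0 mm

2:1 = 2.00000.
Longer side = 237 × 2.00000 ≈ 474.000 → 474.0 mm.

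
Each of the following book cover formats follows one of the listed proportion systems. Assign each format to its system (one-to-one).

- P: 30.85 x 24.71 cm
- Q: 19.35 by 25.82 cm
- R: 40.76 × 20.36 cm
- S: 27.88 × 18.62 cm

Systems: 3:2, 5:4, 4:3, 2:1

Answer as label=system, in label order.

P=5:4, Q=4:3, R=2:1, S=3:2

Ratios: P ≈ 1.248; Q ≈ 1.334; R ≈ 2.002; S ≈ 1.497.
Targets: 3:2 ≈ 1.500; 5:4 ≈ 1.250; 4:3 ≈ 1.333; 2:1 ≈ 2.000.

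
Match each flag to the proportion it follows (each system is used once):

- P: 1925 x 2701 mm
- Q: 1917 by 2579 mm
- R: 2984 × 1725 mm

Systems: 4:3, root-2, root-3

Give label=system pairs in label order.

P = 2701/1925 ≈ 1.403 → root-2 (1.414)
Q = 2579/1917 ≈ 1.345 → 4:3 (1.333)
R = 2984/1725 ≈ 1.730 → root-3 (1.732)

P=root-2, Q=4:3, R=root-3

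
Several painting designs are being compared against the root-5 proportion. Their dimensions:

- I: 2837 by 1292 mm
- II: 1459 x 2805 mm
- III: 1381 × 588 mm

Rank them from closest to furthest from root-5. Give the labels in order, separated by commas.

I, III, II

Ratios: I = 2837 / 1292 ≈ 2.196; II = 2805 / 1459 ≈ 1.923; III = 1381 / 588 ≈ 2.349.
|Δ from 2.236|: I 0.040; II 0.313; III 0.113.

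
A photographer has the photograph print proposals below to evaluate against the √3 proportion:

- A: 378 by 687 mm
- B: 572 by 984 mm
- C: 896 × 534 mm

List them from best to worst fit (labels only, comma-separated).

B, C, A

A: 687/378 ≈ 1.817 → |1.817 − 1.732| = 0.085
B: 984/572 ≈ 1.720 → |1.720 − 1.732| = 0.012
C: 896/534 ≈ 1.678 → |1.678 − 1.732| = 0.054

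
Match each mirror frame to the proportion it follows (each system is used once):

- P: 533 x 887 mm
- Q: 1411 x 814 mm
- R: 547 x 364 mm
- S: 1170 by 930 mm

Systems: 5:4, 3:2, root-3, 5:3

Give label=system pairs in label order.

P=5:3, Q=root-3, R=3:2, S=5:4

Ratios: P ≈ 1.664; Q ≈ 1.733; R ≈ 1.503; S ≈ 1.258.
Targets: 5:4 ≈ 1.250; 3:2 ≈ 1.500; root-3 ≈ 1.732; 5:3 ≈ 1.667.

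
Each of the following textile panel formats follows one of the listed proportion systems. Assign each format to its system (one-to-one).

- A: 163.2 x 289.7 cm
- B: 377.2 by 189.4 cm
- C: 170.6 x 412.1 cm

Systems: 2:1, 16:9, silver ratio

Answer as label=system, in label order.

A=16:9, B=2:1, C=silver ratio

A = 289.7/163.2 ≈ 1.775 → 16:9 (1.778)
B = 377.2/189.4 ≈ 1.992 → 2:1 (2.000)
C = 412.1/170.6 ≈ 2.416 → silver ratio (2.414)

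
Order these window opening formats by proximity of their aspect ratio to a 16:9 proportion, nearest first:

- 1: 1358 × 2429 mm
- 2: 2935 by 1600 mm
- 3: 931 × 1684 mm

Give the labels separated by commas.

1, 3, 2

1: 2429/1358 ≈ 1.789 → |1.789 − 1.778| = 0.011
2: 2935/1600 ≈ 1.834 → |1.834 − 1.778| = 0.056
3: 1684/931 ≈ 1.809 → |1.809 − 1.778| = 0.031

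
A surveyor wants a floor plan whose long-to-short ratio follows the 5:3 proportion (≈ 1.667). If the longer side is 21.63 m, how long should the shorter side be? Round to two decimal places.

12.98 m

5:3 ≈ 1.66667.
Shorter side = 21.63 ÷ 1.66667 ≈ 12.9780 → 12.98 m.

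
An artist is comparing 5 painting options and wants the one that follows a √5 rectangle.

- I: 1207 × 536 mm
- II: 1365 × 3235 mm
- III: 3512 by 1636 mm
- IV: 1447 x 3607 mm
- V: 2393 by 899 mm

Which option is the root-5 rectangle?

Ratios (long/short): I ≈ 2.252; II ≈ 2.370; III ≈ 2.147; IV ≈ 2.493; V ≈ 2.662.
root-5 ≈ 2.236; option I is nearest (Δ 0.016).

I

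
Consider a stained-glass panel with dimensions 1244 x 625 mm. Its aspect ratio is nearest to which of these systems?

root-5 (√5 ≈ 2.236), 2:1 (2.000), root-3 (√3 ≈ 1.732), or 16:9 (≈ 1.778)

2:1

Ratio = 1244 / 625 ≈ 1.990.
Distances: root-5 2.236 (Δ 0.246); 2:1 2.000 (Δ 0.010); root-3 1.732 (Δ 0.258); 16:9 1.778 (Δ 0.212).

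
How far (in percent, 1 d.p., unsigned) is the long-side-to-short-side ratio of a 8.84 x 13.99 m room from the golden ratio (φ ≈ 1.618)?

2.2%

Ratio = 13.99 / 8.84 ≈ 1.5826.
Ideal golden ratio ≈ 1.6180. |1.5826 − 1.6180| / 1.6180 ≈ 2.19% → 2.2%.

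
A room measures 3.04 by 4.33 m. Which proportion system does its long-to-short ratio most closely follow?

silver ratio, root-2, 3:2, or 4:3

root-2

4.33/3.04 ≈ 1.424. Nearest candidates are root-2 (1.414, off by 0.010) and 3:2 (1.500, off by 0.076).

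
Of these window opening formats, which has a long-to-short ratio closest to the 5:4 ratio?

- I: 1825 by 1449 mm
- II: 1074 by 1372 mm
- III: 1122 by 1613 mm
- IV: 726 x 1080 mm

Target 5:4 ≈ 1.250.
I: 1.259 (Δ0.009)  II: 1.277 (Δ0.027)  III: 1.438 (Δ0.188)  IV: 1.488 (Δ0.238)

I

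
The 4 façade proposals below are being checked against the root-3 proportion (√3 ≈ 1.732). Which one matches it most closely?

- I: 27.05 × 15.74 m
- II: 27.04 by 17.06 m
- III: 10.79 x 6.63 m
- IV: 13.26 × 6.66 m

I

Target root-3 ≈ 1.732.
I: 1.719 (Δ0.013)  II: 1.585 (Δ0.147)  III: 1.627 (Δ0.105)  IV: 1.991 (Δ0.259)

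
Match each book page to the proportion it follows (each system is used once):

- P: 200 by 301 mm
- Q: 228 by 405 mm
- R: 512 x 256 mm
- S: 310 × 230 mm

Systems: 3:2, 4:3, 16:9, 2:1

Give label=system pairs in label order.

Ratios: P ≈ 1.505; Q ≈ 1.776; R ≈ 2.000; S ≈ 1.348.
Targets: 3:2 ≈ 1.500; 4:3 ≈ 1.333; 16:9 ≈ 1.778; 2:1 ≈ 2.000.

P=3:2, Q=16:9, R=2:1, S=4:3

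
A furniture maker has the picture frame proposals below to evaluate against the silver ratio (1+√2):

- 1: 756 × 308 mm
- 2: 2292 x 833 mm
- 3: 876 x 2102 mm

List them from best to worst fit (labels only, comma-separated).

1: 756/308 ≈ 2.455 → |2.455 − 2.414| = 0.041
2: 2292/833 ≈ 2.752 → |2.752 − 2.414| = 0.338
3: 2102/876 ≈ 2.400 → |2.400 − 2.414| = 0.014

3, 1, 2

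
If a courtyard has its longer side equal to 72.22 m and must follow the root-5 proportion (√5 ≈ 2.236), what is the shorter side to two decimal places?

root-5 ≈ 2.23607.
Shorter side = 72.22 ÷ 2.23607 ≈ 32.2977 → 32.30 m.

32.30 m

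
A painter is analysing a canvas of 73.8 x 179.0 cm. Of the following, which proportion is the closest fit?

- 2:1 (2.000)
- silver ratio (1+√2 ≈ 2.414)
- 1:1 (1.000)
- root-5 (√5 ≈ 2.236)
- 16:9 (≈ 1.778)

Ratio = 179.0 / 73.8 ≈ 2.425.
Distances: 2:1 2.000 (Δ 0.425); silver ratio 2.414 (Δ 0.011); 1:1 1.000 (Δ 1.425); root-5 2.236 (Δ 0.189); 16:9 1.778 (Δ 0.647).

silver ratio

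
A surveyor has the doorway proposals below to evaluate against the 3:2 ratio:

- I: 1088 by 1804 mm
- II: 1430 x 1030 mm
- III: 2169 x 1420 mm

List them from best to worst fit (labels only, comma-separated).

III, II, I

I: 1804/1088 ≈ 1.658 → |1.658 − 1.500| = 0.158
II: 1430/1030 ≈ 1.388 → |1.388 − 1.500| = 0.112
III: 2169/1420 ≈ 1.527 → |1.527 − 1.500| = 0.027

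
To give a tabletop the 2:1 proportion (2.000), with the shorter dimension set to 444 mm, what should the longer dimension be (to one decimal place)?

2:1 = 2.00000.
Longer side = 444 × 2.00000 ≈ 888.000 → 888.0 mm.

888.0 mm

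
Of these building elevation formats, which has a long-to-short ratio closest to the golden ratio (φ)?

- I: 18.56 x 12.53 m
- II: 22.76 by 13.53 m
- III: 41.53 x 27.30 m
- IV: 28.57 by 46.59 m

Ratios (long/short): I ≈ 1.481; II ≈ 1.682; III ≈ 1.521; IV ≈ 1.631.
golden ratio ≈ 1.618; option IV is nearest (Δ 0.013).

IV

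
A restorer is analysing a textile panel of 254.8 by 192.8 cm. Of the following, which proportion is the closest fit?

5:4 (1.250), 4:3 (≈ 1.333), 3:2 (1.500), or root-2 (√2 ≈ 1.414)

4:3

254.8/192.8 ≈ 1.322. Nearest candidates are 4:3 (1.333, off by 0.011) and 5:4 (1.250, off by 0.072).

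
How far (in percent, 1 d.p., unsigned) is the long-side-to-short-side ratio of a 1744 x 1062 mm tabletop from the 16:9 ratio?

7.6%

Ratio = 1744 / 1062 ≈ 1.6422.
Ideal 16:9 ≈ 1.7778. |1.6422 − 1.7778| / 1.7778 ≈ 7.63% → 7.6%.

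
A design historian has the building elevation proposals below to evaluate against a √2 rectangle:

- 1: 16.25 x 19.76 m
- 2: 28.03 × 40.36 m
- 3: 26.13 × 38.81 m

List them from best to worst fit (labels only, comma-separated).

2, 3, 1

1: 19.76/16.25 ≈ 1.216 → |1.216 − 1.414| = 0.198
2: 40.36/28.03 ≈ 1.440 → |1.440 − 1.414| = 0.026
3: 38.81/26.13 ≈ 1.485 → |1.485 − 1.414| = 0.071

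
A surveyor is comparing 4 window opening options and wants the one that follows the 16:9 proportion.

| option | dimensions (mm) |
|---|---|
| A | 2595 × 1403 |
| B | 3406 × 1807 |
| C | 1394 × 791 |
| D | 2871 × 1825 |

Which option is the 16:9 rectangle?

C

Target 16:9 ≈ 1.778.
A: 1.850 (Δ0.072)  B: 1.885 (Δ0.107)  C: 1.762 (Δ0.016)  D: 1.573 (Δ0.205)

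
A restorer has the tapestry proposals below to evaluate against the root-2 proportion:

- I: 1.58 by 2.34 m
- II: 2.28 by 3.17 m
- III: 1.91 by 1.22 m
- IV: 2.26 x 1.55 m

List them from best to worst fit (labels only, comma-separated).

II, IV, I, III

Ratios: I = 2.34 / 1.58 ≈ 1.481; II = 3.17 / 2.28 ≈ 1.390; III = 1.91 / 1.22 ≈ 1.566; IV = 2.26 / 1.55 ≈ 1.458.
|Δ from 1.414|: I 0.067; II 0.024; III 0.152; IV 0.044.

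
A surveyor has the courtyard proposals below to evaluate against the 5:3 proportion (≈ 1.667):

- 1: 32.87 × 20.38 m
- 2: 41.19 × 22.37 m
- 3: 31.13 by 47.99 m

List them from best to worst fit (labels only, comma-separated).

1, 3, 2

Ratios: 1 = 32.87 / 20.38 ≈ 1.613; 2 = 41.19 / 22.37 ≈ 1.841; 3 = 47.99 / 31.13 ≈ 1.542.
|Δ from 1.667|: 1 0.054; 2 0.174; 3 0.125.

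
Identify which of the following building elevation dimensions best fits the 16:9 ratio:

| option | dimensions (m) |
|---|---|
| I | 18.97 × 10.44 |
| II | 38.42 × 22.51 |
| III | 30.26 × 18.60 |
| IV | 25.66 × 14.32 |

IV

Ratios (long/short): I ≈ 1.817; II ≈ 1.707; III ≈ 1.627; IV ≈ 1.792.
16:9 ≈ 1.778; option IV is nearest (Δ 0.014).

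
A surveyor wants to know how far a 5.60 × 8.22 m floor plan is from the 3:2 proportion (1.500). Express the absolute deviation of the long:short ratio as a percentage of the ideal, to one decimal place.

2.1%

Ratio = 8.22 / 5.60 ≈ 1.4679.
Ideal 3:2 = 1.5000. |1.4679 − 1.5000| / 1.5000 ≈ 2.14% → 2.1%.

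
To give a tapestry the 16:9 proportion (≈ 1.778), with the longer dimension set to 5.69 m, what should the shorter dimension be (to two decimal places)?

16:9 ≈ 1.77778.
Shorter side = 5.69 ÷ 1.77778 ≈ 3.2006 → 3.20 m.

3.20 m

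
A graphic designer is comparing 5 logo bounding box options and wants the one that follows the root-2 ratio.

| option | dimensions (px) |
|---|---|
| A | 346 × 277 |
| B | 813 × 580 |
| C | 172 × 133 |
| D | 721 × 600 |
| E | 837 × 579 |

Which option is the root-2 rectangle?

B

Target root-2 ≈ 1.414.
A: 1.249 (Δ0.165)  B: 1.402 (Δ0.012)  C: 1.293 (Δ0.121)  D: 1.202 (Δ0.212)  E: 1.446 (Δ0.032)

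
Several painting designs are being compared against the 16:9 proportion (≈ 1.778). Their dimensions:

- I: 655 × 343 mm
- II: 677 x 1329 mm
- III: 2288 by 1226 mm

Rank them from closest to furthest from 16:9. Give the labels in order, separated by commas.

III, I, II

Ratios: I = 655 / 343 ≈ 1.910; II = 1329 / 677 ≈ 1.963; III = 2288 / 1226 ≈ 1.866.
|Δ from 1.778|: I 0.132; II 0.185; III 0.088.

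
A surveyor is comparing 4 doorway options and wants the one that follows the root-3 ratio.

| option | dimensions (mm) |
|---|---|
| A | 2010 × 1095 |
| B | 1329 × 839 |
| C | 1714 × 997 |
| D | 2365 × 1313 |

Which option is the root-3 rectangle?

Target root-3 ≈ 1.732.
A: 1.836 (Δ0.104)  B: 1.584 (Δ0.148)  C: 1.719 (Δ0.013)  D: 1.801 (Δ0.069)

C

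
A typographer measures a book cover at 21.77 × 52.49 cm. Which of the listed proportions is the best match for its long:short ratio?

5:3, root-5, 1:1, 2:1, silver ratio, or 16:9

52.49/21.77 ≈ 2.411. Nearest candidates are silver ratio (2.414, off by 0.003) and root-5 (2.236, off by 0.175).

silver ratio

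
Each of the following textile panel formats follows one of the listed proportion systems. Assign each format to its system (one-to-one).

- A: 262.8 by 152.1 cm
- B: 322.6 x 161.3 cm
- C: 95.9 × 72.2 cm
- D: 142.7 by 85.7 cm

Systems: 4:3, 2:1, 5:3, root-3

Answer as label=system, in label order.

A=root-3, B=2:1, C=4:3, D=5:3

Ratios: A ≈ 1.728; B ≈ 2.000; C ≈ 1.328; D ≈ 1.665.
Targets: 4:3 ≈ 1.333; 2:1 ≈ 2.000; 5:3 ≈ 1.667; root-3 ≈ 1.732.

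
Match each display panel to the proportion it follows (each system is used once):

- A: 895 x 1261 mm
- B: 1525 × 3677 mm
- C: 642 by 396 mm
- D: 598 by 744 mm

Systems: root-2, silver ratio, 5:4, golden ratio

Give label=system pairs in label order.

Ratios: A ≈ 1.409; B ≈ 2.411; C ≈ 1.621; D ≈ 1.244.
Targets: root-2 ≈ 1.414; silver ratio ≈ 2.414; 5:4 ≈ 1.250; golden ratio ≈ 1.618.

A=root-2, B=silver ratio, C=golden ratio, D=5:4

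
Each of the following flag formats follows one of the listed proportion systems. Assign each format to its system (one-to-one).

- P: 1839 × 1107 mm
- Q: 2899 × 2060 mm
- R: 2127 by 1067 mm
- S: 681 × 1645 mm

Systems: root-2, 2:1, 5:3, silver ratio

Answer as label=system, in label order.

Ratios: P ≈ 1.661; Q ≈ 1.407; R ≈ 1.993; S ≈ 2.416.
Targets: root-2 ≈ 1.414; 2:1 ≈ 2.000; 5:3 ≈ 1.667; silver ratio ≈ 2.414.

P=5:3, Q=root-2, R=2:1, S=silver ratio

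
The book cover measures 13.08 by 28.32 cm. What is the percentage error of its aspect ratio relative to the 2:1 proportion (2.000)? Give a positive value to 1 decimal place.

Ratio = 28.32 / 13.08 ≈ 2.1651.
Ideal 2:1 = 2.0000. |2.1651 − 2.0000| / 2.0000 ≈ 8.25% → 8.3%.

8.3%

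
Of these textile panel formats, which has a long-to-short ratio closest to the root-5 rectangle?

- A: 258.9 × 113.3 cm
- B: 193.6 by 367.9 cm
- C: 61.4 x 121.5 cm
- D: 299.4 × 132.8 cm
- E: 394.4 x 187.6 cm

Ratios (long/short): A ≈ 2.285; B ≈ 1.900; C ≈ 1.979; D ≈ 2.255; E ≈ 2.102.
root-5 ≈ 2.236; option D is nearest (Δ 0.019).

D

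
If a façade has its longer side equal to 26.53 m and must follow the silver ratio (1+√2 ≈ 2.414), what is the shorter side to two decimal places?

10.99 m

silver ratio ≈ 2.41421.
Shorter side = 26.53 ÷ 2.41421 ≈ 10.9891 → 10.99 m.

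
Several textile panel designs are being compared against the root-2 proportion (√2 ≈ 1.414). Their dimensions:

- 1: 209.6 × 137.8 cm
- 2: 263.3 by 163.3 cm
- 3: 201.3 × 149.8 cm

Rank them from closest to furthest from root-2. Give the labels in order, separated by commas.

3, 1, 2

1: 209.6/137.8 ≈ 1.521 → |1.521 − 1.414| = 0.107
2: 263.3/163.3 ≈ 1.612 → |1.612 − 1.414| = 0.198
3: 201.3/149.8 ≈ 1.344 → |1.344 − 1.414| = 0.070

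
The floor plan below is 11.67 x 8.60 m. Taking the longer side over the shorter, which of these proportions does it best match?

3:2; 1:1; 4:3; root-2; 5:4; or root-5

4:3

11.67/8.60 ≈ 1.357. Nearest candidates are 4:3 (1.333, off by 0.024) and root-2 (1.414, off by 0.057).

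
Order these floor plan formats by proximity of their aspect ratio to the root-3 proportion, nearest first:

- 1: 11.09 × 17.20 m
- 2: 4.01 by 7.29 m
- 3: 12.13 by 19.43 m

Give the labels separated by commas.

1: 17.20/11.09 ≈ 1.551 → |1.551 − 1.732| = 0.181
2: 7.29/4.01 ≈ 1.818 → |1.818 − 1.732| = 0.086
3: 19.43/12.13 ≈ 1.602 → |1.602 − 1.732| = 0.130

2, 3, 1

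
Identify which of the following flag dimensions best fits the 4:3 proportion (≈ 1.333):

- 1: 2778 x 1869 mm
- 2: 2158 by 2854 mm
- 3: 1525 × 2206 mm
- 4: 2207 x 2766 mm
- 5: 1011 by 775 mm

Target 4:3 ≈ 1.333.
1: 1.486 (Δ0.153)  2: 1.323 (Δ0.010)  3: 1.447 (Δ0.114)  4: 1.253 (Δ0.080)  5: 1.305 (Δ0.028)

2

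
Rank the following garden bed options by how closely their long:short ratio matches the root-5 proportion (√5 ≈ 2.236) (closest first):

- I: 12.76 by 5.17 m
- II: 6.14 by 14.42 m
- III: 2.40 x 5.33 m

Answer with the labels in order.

III, II, I

I: 12.76/5.17 ≈ 2.468 → |2.468 − 2.236| = 0.232
II: 14.42/6.14 ≈ 2.349 → |2.349 − 2.236| = 0.113
III: 5.33/2.40 ≈ 2.221 → |2.221 − 2.236| = 0.015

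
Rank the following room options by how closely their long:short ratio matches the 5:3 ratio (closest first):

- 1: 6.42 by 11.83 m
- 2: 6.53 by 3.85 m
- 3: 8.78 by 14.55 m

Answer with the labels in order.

Ratios: 1 = 11.83 / 6.42 ≈ 1.843; 2 = 6.53 / 3.85 ≈ 1.696; 3 = 14.55 / 8.78 ≈ 1.657.
|Δ from 1.667|: 1 0.176; 2 0.029; 3 0.010.

3, 2, 1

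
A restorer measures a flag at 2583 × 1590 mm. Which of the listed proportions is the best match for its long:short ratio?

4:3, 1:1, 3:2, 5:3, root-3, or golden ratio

Ratio = 2583 / 1590 ≈ 1.625.
Distances: 4:3 1.333 (Δ 0.292); 1:1 1.000 (Δ 0.625); 3:2 1.500 (Δ 0.125); 5:3 1.667 (Δ 0.042); root-3 1.732 (Δ 0.107); golden ratio 1.618 (Δ 0.007).

golden ratio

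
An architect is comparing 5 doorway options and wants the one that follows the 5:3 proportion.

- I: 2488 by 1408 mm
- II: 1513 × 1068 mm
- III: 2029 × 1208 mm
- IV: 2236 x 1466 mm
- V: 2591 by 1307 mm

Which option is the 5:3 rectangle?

Ratios (long/short): I ≈ 1.767; II ≈ 1.417; III ≈ 1.680; IV ≈ 1.525; V ≈ 1.982.
5:3 ≈ 1.667; option III is nearest (Δ 0.013).

III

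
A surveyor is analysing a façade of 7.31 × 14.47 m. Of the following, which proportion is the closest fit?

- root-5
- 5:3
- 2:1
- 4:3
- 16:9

Ratio = 14.47 / 7.31 ≈ 1.979.
Distances: root-5 2.236 (Δ 0.257); 5:3 1.667 (Δ 0.312); 2:1 2.000 (Δ 0.021); 4:3 1.333 (Δ 0.646); 16:9 1.778 (Δ 0.201).

2:1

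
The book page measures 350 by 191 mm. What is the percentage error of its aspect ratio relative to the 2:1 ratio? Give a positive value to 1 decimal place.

Ratio = 350 / 191 ≈ 1.8325.
Ideal 2:1 = 2.0000. |1.8325 − 2.0000| / 2.0000 ≈ 8.38% → 8.4%.

8.4%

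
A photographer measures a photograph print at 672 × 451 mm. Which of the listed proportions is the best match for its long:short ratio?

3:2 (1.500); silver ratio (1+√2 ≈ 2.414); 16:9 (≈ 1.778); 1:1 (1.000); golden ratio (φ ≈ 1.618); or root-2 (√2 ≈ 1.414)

672/451 ≈ 1.490. Nearest candidates are 3:2 (1.500, off by 0.010) and root-2 (1.414, off by 0.076).

3:2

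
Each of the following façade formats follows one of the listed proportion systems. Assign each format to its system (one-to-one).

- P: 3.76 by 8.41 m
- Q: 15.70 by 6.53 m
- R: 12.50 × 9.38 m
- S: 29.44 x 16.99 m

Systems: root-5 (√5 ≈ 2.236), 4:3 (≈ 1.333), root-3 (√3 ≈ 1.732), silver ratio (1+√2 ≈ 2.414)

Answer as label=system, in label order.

Ratios: P ≈ 2.237; Q ≈ 2.404; R ≈ 1.333; S ≈ 1.733.
Targets: root-5 ≈ 2.236; 4:3 ≈ 1.333; root-3 ≈ 1.732; silver ratio ≈ 2.414.

P=root-5, Q=silver ratio, R=4:3, S=root-3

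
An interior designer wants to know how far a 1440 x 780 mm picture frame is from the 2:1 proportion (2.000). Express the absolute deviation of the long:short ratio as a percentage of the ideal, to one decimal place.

7.7%

Ratio = 1440 / 780 ≈ 1.8462.
Ideal 2:1 = 2.0000. |1.8462 − 2.0000| / 2.0000 ≈ 7.69% → 7.7%.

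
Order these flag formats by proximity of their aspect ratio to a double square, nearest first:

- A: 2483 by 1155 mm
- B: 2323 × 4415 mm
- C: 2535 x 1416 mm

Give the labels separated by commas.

B, A, C

Ratios: A = 2483 / 1155 ≈ 2.150; B = 4415 / 2323 ≈ 1.901; C = 2535 / 1416 ≈ 1.790.
|Δ from 2.000|: A 0.150; B 0.099; C 0.210.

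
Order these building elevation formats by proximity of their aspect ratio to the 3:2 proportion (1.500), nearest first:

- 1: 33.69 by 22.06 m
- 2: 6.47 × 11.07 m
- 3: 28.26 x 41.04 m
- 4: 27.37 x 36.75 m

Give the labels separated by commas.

1, 3, 4, 2

1: 33.69/22.06 ≈ 1.527 → |1.527 − 1.500| = 0.027
2: 11.07/6.47 ≈ 1.711 → |1.711 − 1.500| = 0.211
3: 41.04/28.26 ≈ 1.452 → |1.452 − 1.500| = 0.048
4: 36.75/27.37 ≈ 1.343 → |1.343 − 1.500| = 0.157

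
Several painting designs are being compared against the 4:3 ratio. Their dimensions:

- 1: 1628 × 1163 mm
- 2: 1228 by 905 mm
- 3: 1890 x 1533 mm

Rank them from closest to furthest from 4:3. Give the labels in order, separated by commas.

2, 1, 3

1: 1628/1163 ≈ 1.400 → |1.400 − 1.333| = 0.067
2: 1228/905 ≈ 1.357 → |1.357 − 1.333| = 0.024
3: 1890/1533 ≈ 1.233 → |1.233 − 1.333| = 0.100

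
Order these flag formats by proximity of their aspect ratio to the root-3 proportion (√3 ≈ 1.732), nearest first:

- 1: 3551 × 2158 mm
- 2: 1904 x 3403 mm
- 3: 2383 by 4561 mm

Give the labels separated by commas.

1: 3551/2158 ≈ 1.646 → |1.646 − 1.732| = 0.086
2: 3403/1904 ≈ 1.787 → |1.787 − 1.732| = 0.055
3: 4561/2383 ≈ 1.914 → |1.914 − 1.732| = 0.182

2, 1, 3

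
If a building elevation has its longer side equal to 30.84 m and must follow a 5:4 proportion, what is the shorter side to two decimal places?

24.67 m

5:4 = 1.25000.
Shorter side = 30.84 ÷ 1.25000 ≈ 24.6720 → 24.67 m.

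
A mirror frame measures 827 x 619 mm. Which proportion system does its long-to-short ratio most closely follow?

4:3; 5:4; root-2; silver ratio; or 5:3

4:3

827/619 ≈ 1.336. Nearest candidates are 4:3 (1.333, off by 0.003) and root-2 (1.414, off by 0.078).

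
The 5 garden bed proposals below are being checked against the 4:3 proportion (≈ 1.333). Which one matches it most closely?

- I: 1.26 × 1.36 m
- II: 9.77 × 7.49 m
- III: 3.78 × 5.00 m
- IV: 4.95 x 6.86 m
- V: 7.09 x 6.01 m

III

Ratios (long/short): I ≈ 1.079; II ≈ 1.304; III ≈ 1.323; IV ≈ 1.386; V ≈ 1.180.
4:3 ≈ 1.333; option III is nearest (Δ 0.010).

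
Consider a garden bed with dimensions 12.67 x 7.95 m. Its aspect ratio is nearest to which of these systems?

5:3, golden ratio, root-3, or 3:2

Ratio = 12.67 / 7.95 ≈ 1.594.
Distances: 5:3 1.667 (Δ 0.073); golden ratio 1.618 (Δ 0.024); root-3 1.732 (Δ 0.138); 3:2 1.500 (Δ 0.094).

golden ratio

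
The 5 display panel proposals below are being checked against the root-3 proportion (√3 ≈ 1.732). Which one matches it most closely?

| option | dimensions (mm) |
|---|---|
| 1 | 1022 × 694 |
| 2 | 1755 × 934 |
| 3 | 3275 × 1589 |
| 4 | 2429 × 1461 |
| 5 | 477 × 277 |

5

Target root-3 ≈ 1.732.
1: 1.473 (Δ0.259)  2: 1.879 (Δ0.147)  3: 2.061 (Δ0.329)  4: 1.663 (Δ0.069)  5: 1.722 (Δ0.010)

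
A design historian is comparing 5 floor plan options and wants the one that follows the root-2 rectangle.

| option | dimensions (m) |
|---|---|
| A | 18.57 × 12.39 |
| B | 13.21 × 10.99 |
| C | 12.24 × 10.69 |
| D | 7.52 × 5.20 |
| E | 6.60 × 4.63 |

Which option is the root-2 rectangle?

Ratios (long/short): A ≈ 1.499; B ≈ 1.202; C ≈ 1.145; D ≈ 1.446; E ≈ 1.425.
root-2 ≈ 1.414; option E is nearest (Δ 0.011).

E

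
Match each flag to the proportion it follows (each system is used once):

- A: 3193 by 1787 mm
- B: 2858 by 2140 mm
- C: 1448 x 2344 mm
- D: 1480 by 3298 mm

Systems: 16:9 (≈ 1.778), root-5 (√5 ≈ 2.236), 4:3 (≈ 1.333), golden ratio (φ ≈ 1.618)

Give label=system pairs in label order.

A=16:9, B=4:3, C=golden ratio, D=root-5

A = 3193/1787 ≈ 1.787 → 16:9 (1.778)
B = 2858/2140 ≈ 1.336 → 4:3 (1.333)
C = 2344/1448 ≈ 1.619 → golden ratio (1.618)
D = 3298/1480 ≈ 2.228 → root-5 (2.236)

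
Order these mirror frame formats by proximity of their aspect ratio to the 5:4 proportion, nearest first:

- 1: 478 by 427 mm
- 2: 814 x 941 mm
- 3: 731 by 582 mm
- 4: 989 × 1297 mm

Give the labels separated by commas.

3, 4, 2, 1

Ratios: 1 = 478 / 427 ≈ 1.119; 2 = 941 / 814 ≈ 1.156; 3 = 731 / 582 ≈ 1.256; 4 = 1297 / 989 ≈ 1.311.
|Δ from 1.250|: 1 0.131; 2 0.094; 3 0.006; 4 0.061.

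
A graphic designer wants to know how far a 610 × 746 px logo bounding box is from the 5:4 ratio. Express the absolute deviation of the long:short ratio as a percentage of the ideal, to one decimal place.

Ratio = 746 / 610 ≈ 1.2230.
Ideal 5:4 = 1.2500. |1.2230 − 1.2500| / 1.2500 ≈ 2.16% → 2.2%.

2.2%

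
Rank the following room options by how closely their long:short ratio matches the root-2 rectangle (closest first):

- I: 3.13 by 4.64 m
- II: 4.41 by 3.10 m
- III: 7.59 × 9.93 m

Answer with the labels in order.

Ratios: I = 4.64 / 3.13 ≈ 1.482; II = 4.41 / 3.10 ≈ 1.423; III = 9.93 / 7.59 ≈ 1.308.
|Δ from 1.414|: I 0.068; II 0.009; III 0.106.

II, I, III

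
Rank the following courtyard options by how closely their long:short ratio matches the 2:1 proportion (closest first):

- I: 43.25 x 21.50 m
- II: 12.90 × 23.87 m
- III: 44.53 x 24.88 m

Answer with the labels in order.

I, II, III

I: 43.25/21.50 ≈ 2.012 → |2.012 − 2.000| = 0.012
II: 23.87/12.90 ≈ 1.850 → |1.850 − 2.000| = 0.150
III: 44.53/24.88 ≈ 1.790 → |1.790 − 2.000| = 0.210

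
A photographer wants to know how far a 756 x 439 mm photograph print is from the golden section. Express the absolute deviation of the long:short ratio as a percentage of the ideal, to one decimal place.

Ratio = 756 / 439 ≈ 1.7221.
Ideal golden ratio ≈ 1.6180. |1.7221 − 1.6180| / 1.6180 ≈ 6.43% → 6.4%.

6.4%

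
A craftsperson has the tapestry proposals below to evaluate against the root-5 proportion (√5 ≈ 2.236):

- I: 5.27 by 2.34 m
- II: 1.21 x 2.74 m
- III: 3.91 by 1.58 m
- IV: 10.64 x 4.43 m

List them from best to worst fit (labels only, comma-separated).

Ratios: I = 5.27 / 2.34 ≈ 2.252; II = 2.74 / 1.21 ≈ 2.264; III = 3.91 / 1.58 ≈ 2.475; IV = 10.64 / 4.43 ≈ 2.402.
|Δ from 2.236|: I 0.016; II 0.028; III 0.239; IV 0.166.

I, II, IV, III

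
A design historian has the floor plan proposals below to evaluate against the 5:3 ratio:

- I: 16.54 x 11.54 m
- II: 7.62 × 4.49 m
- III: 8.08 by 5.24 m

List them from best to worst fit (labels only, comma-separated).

Ratios: I = 16.54 / 11.54 ≈ 1.433; II = 7.62 / 4.49 ≈ 1.697; III = 8.08 / 5.24 ≈ 1.542.
|Δ from 1.667|: I 0.234; II 0.030; III 0.125.

II, III, I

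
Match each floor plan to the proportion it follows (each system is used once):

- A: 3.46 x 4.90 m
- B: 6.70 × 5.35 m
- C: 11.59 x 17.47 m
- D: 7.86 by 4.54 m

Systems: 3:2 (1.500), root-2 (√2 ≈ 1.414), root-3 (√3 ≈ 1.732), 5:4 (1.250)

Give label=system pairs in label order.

A = 4.90/3.46 ≈ 1.416 → root-2 (1.414)
B = 6.70/5.35 ≈ 1.252 → 5:4 (1.250)
C = 17.47/11.59 ≈ 1.507 → 3:2 (1.500)
D = 7.86/4.54 ≈ 1.731 → root-3 (1.732)

A=root-2, B=5:4, C=3:2, D=root-3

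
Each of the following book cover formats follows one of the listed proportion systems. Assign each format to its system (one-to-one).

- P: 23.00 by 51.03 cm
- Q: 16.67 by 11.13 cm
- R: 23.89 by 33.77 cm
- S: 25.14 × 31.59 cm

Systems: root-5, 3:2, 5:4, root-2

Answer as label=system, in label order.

Ratios: P ≈ 2.219; Q ≈ 1.498; R ≈ 1.414; S ≈ 1.257.
Targets: root-5 ≈ 2.236; 3:2 ≈ 1.500; 5:4 ≈ 1.250; root-2 ≈ 1.414.

P=root-5, Q=3:2, R=root-2, S=5:4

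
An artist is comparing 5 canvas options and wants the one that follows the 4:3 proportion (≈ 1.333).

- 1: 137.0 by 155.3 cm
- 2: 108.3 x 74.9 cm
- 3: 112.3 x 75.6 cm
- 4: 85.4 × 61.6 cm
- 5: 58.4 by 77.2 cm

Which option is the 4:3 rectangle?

Target 4:3 ≈ 1.333.
1: 1.134 (Δ0.199)  2: 1.446 (Δ0.113)  3: 1.485 (Δ0.152)  4: 1.386 (Δ0.053)  5: 1.322 (Δ0.011)

5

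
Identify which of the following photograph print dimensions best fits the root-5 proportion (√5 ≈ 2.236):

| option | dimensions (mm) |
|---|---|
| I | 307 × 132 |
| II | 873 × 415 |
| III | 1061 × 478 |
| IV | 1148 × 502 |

Target root-5 ≈ 2.236.
I: 2.326 (Δ0.090)  II: 2.104 (Δ0.132)  III: 2.220 (Δ0.016)  IV: 2.287 (Δ0.051)

III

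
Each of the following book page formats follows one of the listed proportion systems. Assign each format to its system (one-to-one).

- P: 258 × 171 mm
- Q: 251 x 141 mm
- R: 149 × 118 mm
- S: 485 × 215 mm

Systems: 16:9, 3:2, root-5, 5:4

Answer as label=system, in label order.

P=3:2, Q=16:9, R=5:4, S=root-5

P = 258/171 ≈ 1.509 → 3:2 (1.500)
Q = 251/141 ≈ 1.780 → 16:9 (1.778)
R = 149/118 ≈ 1.263 → 5:4 (1.250)
S = 485/215 ≈ 2.256 → root-5 (2.236)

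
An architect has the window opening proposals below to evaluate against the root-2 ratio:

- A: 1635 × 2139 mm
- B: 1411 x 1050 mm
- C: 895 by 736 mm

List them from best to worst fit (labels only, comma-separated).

B, A, C

A: 2139/1635 ≈ 1.308 → |1.308 − 1.414| = 0.106
B: 1411/1050 ≈ 1.344 → |1.344 − 1.414| = 0.070
C: 895/736 ≈ 1.216 → |1.216 − 1.414| = 0.198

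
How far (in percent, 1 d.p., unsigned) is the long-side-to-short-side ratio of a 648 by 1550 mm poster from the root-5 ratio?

7.0%

Ratio = 1550 / 648 ≈ 2.3920.
Ideal root-5 ≈ 2.2361. |2.3920 − 2.2361| / 2.2361 ≈ 6.97% → 7.0%.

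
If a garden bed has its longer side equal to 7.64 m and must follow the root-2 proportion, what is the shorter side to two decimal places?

5.40 m

root-2 ≈ 1.41421.
Shorter side = 7.64 ÷ 1.41421 ≈ 5.4023 → 5.40 m.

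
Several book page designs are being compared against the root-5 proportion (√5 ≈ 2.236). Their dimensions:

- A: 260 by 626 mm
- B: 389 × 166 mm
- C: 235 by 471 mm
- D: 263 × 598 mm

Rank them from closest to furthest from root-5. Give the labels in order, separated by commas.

D, B, A, C

Ratios: A = 626 / 260 ≈ 2.408; B = 389 / 166 ≈ 2.343; C = 471 / 235 ≈ 2.004; D = 598 / 263 ≈ 2.274.
|Δ from 2.236|: A 0.172; B 0.107; C 0.232; D 0.038.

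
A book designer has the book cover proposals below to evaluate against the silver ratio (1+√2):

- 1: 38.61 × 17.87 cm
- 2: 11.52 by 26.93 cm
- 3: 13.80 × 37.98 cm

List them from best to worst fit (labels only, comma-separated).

2, 1, 3

Ratios: 1 = 38.61 / 17.87 ≈ 2.161; 2 = 26.93 / 11.52 ≈ 2.338; 3 = 37.98 / 13.80 ≈ 2.752.
|Δ from 2.414|: 1 0.253; 2 0.076; 3 0.338.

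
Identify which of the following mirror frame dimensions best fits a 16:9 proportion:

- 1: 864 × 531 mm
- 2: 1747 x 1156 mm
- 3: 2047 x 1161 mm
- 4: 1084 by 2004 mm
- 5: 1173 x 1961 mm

3

Ratios (long/short): 1 ≈ 1.627; 2 ≈ 1.511; 3 ≈ 1.763; 4 ≈ 1.849; 5 ≈ 1.672.
16:9 ≈ 1.778; option 3 is nearest (Δ 0.015).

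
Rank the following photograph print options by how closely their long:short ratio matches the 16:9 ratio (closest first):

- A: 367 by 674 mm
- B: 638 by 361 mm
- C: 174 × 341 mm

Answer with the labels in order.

B, A, C

Ratios: A = 674 / 367 ≈ 1.837; B = 638 / 361 ≈ 1.767; C = 341 / 174 ≈ 1.960.
|Δ from 1.778|: A 0.059; B 0.011; C 0.182.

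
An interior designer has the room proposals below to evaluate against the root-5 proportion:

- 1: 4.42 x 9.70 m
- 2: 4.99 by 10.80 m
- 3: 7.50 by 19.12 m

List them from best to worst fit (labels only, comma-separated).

1: 9.70/4.42 ≈ 2.195 → |2.195 − 2.236| = 0.041
2: 10.80/4.99 ≈ 2.164 → |2.164 − 2.236| = 0.072
3: 19.12/7.50 ≈ 2.549 → |2.549 − 2.236| = 0.313

1, 2, 3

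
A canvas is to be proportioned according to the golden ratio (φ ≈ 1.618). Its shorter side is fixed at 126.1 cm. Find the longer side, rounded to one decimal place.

golden ratio ≈ 1.61803.
Longer side = 126.1 × 1.61803 ≈ 204.034 → 204.0 cm.

204.0 cm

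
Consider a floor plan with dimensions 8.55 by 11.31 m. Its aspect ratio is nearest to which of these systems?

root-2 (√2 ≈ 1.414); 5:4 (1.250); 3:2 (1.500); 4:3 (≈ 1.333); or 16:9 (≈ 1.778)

4:3

11.31/8.55 ≈ 1.323. Nearest candidates are 4:3 (1.333, off by 0.010) and 5:4 (1.250, off by 0.073).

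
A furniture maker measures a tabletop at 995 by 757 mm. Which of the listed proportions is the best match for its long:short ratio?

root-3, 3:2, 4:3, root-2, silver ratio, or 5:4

4:3

995/757 ≈ 1.314. Nearest candidates are 4:3 (1.333, off by 0.019) and 5:4 (1.250, off by 0.064).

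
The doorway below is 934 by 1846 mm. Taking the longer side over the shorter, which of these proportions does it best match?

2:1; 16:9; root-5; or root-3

1846/934 ≈ 1.976. Nearest candidates are 2:1 (2.000, off by 0.024) and 16:9 (1.778, off by 0.198).

2:1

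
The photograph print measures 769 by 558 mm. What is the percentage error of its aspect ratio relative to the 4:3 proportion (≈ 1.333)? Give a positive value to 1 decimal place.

Ratio = 769 / 558 ≈ 1.3781.
Ideal 4:3 ≈ 1.3333. |1.3781 − 1.3333| / 1.3333 ≈ 3.36% → 3.4%.

3.4%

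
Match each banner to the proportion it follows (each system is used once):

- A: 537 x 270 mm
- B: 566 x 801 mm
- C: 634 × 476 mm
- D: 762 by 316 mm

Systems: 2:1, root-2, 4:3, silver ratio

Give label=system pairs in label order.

A=2:1, B=root-2, C=4:3, D=silver ratio

A = 537/270 ≈ 1.989 → 2:1 (2.000)
B = 801/566 ≈ 1.415 → root-2 (1.414)
C = 634/476 ≈ 1.332 → 4:3 (1.333)
D = 762/316 ≈ 2.411 → silver ratio (2.414)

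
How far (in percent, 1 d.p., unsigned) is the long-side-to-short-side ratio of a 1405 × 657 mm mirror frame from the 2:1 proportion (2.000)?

6.9%

Ratio = 1405 / 657 ≈ 2.1385.
Ideal 2:1 = 2.0000. |2.1385 − 2.0000| / 2.0000 ≈ 6.93% → 6.9%.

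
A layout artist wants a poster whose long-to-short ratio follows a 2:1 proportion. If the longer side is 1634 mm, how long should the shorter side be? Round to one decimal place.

817.0 mm

2:1 = 2.00000.
Shorter side = 1634 ÷ 2.00000 ≈ 817.000 → 817.0 mm.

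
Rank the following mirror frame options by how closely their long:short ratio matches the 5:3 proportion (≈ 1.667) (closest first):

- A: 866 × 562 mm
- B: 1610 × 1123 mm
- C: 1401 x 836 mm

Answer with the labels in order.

C, A, B

Ratios: A = 866 / 562 ≈ 1.541; B = 1610 / 1123 ≈ 1.434; C = 1401 / 836 ≈ 1.676.
|Δ from 1.667|: A 0.126; B 0.233; C 0.009.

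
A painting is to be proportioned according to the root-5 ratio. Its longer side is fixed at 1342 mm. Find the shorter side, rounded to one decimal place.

600.2 mm

root-5 ≈ 2.23607.
Shorter side = 1342 ÷ 2.23607 ≈ 600.160 → 600.2 mm.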